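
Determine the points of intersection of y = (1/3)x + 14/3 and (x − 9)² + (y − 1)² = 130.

(−2, 4) and (16, 10)

From the line, y = (14 + x)/3. Substituting:
10x² − 140x − 320 = 0  ⟹  x² − 14x − 32 = 0
x = 16 or x = −2, giving (16, 10) and (−2, 4).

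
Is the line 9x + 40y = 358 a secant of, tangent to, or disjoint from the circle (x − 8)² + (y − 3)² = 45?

Centre (8, 3), r² = 45. Distance² from centre to line = (−166)²/1681 = 27556/1681.
Since d² < r², the line cuts the circle twice.

secant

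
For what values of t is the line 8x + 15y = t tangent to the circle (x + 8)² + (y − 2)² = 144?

For a tangent, require d(centre, line) = r = 12.
|8·(−8) + 15·2 − t| / √289 = 12
|t − (−34)| = 12·17, so t = 170 or t = −238.

t = −238 or t = 170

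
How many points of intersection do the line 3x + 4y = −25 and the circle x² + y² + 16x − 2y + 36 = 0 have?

Centre (−8, 1), r² = 29. Distance² from centre to line = (5)²/25 = 1.
Since d² < r², the line cuts the circle twice.

2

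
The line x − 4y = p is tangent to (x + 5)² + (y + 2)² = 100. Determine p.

Tangency holds when the distance from the centre (−5, −2) to the line equals the radius 10:
|1·(−5) − 4·(−2) − p| / √17 = 10
|p − (3)| = 10√17.

p = 3 ± 10√17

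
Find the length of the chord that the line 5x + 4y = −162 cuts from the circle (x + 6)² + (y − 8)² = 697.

2√41

From the line, y = (−162 − 5x)/4. Substituting:
41x² + 2132x + 27060 = 0  ⟹  x² + 52x + 660 = 0
x = −22 or x = −30, giving (−22, −13) and (−30, −3).
|(−22, −13) − (−30, −3)| = √((8)² + (−10)²) = 2√41.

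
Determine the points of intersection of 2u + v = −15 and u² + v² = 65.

(−8, 1) and (−4, −7)

Substitute v = −2u − 15:
5u² + 60u + 160 = 0  ⟹  u² + 12u + 32 = 0
u = −4 or u = −8, giving (−4, −7) and (−8, 1).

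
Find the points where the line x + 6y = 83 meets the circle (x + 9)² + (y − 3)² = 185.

(−13, 16) and (−1, 14)

Substitute y = (83 − x)/6:
37x² + 518x + 481 = 0  ⟹  x² + 14x + 13 = 0
x = −1 or x = −13, giving (−1, 14) and (−13, 16).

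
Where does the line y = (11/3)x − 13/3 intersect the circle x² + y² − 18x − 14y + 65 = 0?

From the line, y = (−13 + 11x)/3. Substituting:
130x² − 910x + 1300 = 0  ⟹  x² − 7x + 10 = 0
x = 5 or x = 2, giving (5, 14) and (2, 3).

(2, 3) and (5, 14)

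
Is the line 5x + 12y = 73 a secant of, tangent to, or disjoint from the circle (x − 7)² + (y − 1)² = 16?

d² = (5·7 + 12·1 − (73))²/169 = 4; r² = 16.
Since d² < r², the line cuts the circle twice.

secant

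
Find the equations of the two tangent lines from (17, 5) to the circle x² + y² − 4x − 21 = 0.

A line y − (5) = m(x − (17)) is tangent when its distance from (2, 0) is 5:
(−15m − (−5))² = 25(m² + 1)
4m² − 3m = 0, so m = 0 or m = 3/4.
With m = 0: y = 5. With m = 3/4: 3x − 4y = 31.

y = 5 and 3x − 4y = 31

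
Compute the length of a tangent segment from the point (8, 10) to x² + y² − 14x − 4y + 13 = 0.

With centre O = (7, 2), |OP|² = 65 and r² = 40.
The tangent meets the radius at right angles, so tangent² = |PO|² − r² = 65 − 40 = 25.

5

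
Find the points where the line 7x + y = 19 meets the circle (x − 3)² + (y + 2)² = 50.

Express y = −7x + 19 and substitute into the circle:
50x² − 300x + 400 = 0  ⟹  x² − 6x + 8 = 0
x = 4 or x = 2, giving (4, −9) and (2, 5).

(2, 5) and (4, −9)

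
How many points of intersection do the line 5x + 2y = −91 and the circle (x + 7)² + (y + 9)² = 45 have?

d² = (5·(−7) + 2·(−9) − (−91))²/29 = 1444/29; r² = 45.
Since d² > r², the line lies outside the circle.

0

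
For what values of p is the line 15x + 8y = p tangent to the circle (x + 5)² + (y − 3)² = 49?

Tangency holds when the distance from the centre (−5, 3) to the line equals the radius 7:
|15·(−5) + 8·3 − p| / √289 = 7
|p − (−51)| = 7·17, so p = 68 or p = −170.

p = −170 or p = 68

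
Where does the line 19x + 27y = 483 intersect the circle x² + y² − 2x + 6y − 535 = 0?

Substitute y = (483 − 19x)/27:
1090x² − 22890x − 78480 = 0  ⟹  x² − 21x − 72 = 0
x = 24 or x = −3, giving (24, 1) and (−3, 20).

(−3, 20) and (24, 1)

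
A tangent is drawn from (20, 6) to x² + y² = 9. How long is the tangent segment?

√427

With centre O = (0, 0), |OP|² = 436 and r² = 9.
By the tangent–radius right angle, tangent length = √(|PO|² − r²) = √427.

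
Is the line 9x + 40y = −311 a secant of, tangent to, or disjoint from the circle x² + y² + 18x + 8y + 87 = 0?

secant

Centre (−9, −4), r² = 10. Distance² from centre to line = (70)²/1681 = 4900/1681.
Since d² < r², the line cuts the circle twice.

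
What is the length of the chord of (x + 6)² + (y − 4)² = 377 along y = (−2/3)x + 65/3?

4√13

From the line, y = (65 − 2x)/3. Substituting:
13x² − 104x − 260 = 0  ⟹  x² − 8x − 20 = 0
x = 10 or x = −2, giving (10, 15) and (−2, 23).
Chord length = distance between (10, 15) and (−2, 23) = √208 = 4√13.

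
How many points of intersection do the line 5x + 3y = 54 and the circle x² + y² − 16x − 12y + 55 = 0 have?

2

Substituting the line into the circle gives 34x² − 504x + 1467 = 0.
Discriminant = (−504)² − 4·34·(1467) = 54504 > 0.
Two real roots: the line is a secant.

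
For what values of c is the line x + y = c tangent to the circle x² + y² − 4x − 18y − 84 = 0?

c = 11 ± 13√2

The line touches the circle iff its distance from (2, 9) is 13:
|1·2 + 1·9 − c| / √2 = 13
|c − (11)| = 13√2.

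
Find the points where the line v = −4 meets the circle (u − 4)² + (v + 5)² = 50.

(−3, −4) and (11, −4)

Express v = −4 and substitute into the circle:
u² − 8u − 33 = 0
u = 11 or u = −3, giving (11, −4) and (−3, −4).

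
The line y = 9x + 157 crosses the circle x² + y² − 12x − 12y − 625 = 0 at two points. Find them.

From the line, y = 9x + 157. Substituting:
82x² + 2706x + 22140 = 0  ⟹  x² + 33x + 270 = 0
x = −15 or x = −18, giving (−15, 22) and (−18, −5).

(−18, −5) and (−15, 22)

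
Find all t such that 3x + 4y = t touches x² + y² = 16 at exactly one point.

t = −20 or t = 20

Tangency holds when the distance from the centre (0, 0) to the line equals the radius 4:
|3·0 + 4·0 − t| / √25 = 4
|t| = 4·5, so t = 20 or t = −20.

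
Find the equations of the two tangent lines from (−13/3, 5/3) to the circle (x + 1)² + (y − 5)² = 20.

x + 2y = −1 and 2x + y = −7

A line y − (5/3) = m(x − (−13/3)) is tangent when its distance from (−1, 5) is 2√5:
[m·(10/3) − (10/3)]² = 20(m² + 1)
2m² + 5m + 2 = 0, so m = −1/2 or m = −2.
Through (−13/3, 5/3) these give x + 2y = −1 and 2x + y = −7.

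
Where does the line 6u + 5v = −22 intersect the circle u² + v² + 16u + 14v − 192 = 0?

(−12, 10) and (8, −14)

Substitute v = (−22 − 6u)/5:
61u² + 244u − 5856 = 0  ⟹  u² + 4u − 96 = 0
u = 8 or u = −12, giving (8, −14) and (−12, 10).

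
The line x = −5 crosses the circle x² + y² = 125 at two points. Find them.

The line gives x = −5. Substituting into the circle:
y² − 100 = 0
y = 10 or y = −10, giving (−5, 10) and (−5, −10).

(−5, −10) and (−5, 10)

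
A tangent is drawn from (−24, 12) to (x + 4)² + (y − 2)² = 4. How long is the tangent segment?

Centre (−4, 2), r² = 4. |PO|² = (−20)² + (10)² = 500.
By the tangent–radius right angle, tangent length = √(|PO|² − r²) = √496 = 4√31.

4√31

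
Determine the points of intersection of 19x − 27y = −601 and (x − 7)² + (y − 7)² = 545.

Express y = (601 + 19x)/27 and substitute into the circle:
1090x² + 5450x − 191840 = 0  ⟹  x² + 5x − 176 = 0
x = 11 or x = −16, giving (11, 30) and (−16, 11).

(−16, 11) and (11, 30)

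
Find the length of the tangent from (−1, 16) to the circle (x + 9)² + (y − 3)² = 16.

√217

Centre (−9, 3), r² = 16. |PO|² = (8)² + (13)² = 233.
Power of the point: PT² = |PO|² − r² = 217, so PT = √217.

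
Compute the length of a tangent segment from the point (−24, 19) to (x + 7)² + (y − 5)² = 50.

The centre is (−7, 5) and r = 5√2. The square of the distance from P to the centre is 289 + 196 = 485.
Power of the point: PT² = |PO|² − r² = 435, so PT = √435.

√435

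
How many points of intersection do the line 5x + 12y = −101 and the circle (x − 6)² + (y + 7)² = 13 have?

0

d² = (5·6 + 12·(−7) − (−101))²/169 = 2209/169; r² = 13.
Since d² > r², the line lies outside the circle.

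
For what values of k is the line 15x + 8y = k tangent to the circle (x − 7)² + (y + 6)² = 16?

Tangency holds when the distance from the centre (7, −6) to the line equals the radius 4:
|15·7 + 8·(−6) − k| / √289 = 4
|k − (57)| = 4·17, so k = 125 or k = −11.

k = −11 or k = 125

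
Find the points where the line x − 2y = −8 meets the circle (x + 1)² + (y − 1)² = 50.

Express y = (8 + x)/2 and substitute into the circle:
5x² + 20x − 160 = 0  ⟹  x² + 4x − 32 = 0
x = 4 or x = −8, giving (4, 6) and (−8, 0).

(−8, 0) and (4, 6)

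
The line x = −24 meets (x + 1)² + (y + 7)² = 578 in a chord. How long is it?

Centre (−1, −7), r² = 578. Perpendicular distance d from centre to line = |23| / √1 = 23.
Half the chord is √(r² − d²) = √(49), so the full chord is 14.

14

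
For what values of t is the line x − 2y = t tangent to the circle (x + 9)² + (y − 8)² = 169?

t = −25 ± 13√5

The line touches the circle iff its distance from (−9, 8) is 13:
|1·(−9) − 2·8 − t| / √5 = 13
|t − (−25)| = 13√5.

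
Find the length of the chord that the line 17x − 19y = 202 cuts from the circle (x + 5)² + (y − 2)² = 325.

5√26

Centre (−5, 2), r² = 325. Perpendicular distance d from centre to line = |−325| / √650 = 325/√650.
Half the chord is √(r² − d²) = √(325/2), so the full chord is 5√26.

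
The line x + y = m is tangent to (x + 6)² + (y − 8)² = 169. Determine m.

Tangency holds when the distance from the centre (−6, 8) to the line equals the radius 13:
|1·(−6) + 1·8 − m| / √2 = 13
|m − (2)| = 13√2.

m = 2 ± 13√2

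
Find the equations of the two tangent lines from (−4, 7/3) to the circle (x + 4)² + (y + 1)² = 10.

x + 3y = 3 and x − 3y = −11

A line y − (7/3) = m(x − (−4)) is tangent when its distance from (−4, −1) is √10:
(0m − (−10/3))² = 10(m² + 1)
9m² − 1 = 0, so m = −1/3 or m = 1/3.
Through (−4, 7/3) these give x + 3y = 3 and x − 3y = −11.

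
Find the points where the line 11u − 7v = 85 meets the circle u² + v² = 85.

(2, −9) and (9, 2)

Express v = (−85 + 11u)/7 and substitute into the circle:
170u² − 1870u + 3060 = 0  ⟹  u² − 11u + 18 = 0
u = 9 or u = 2, giving (9, 2) and (2, −9).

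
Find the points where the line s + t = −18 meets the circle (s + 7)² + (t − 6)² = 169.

(−19, 1) and (−12, −6)

From the line, t = −s − 18. Substituting:
2s² + 62s + 456 = 0  ⟹  s² + 31s + 228 = 0
s = −12 or s = −19, giving (−12, −6) and (−19, 1).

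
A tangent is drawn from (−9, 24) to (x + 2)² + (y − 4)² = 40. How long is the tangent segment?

√409

The centre is (−2, 4) and r = 2√10. The square of the distance from P to the centre is 49 + 400 = 449.
By the tangent–radius right angle, tangent length = √(|PO|² − r²) = √409.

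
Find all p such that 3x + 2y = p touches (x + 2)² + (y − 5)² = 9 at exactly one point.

p = 4 ± 3√13

For a tangent, require d(centre, line) = r = 3.
|3·(−2) + 2·5 − p| / √13 = 3
|p − (4)| = 3√13.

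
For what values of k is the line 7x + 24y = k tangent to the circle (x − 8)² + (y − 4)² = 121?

For a tangent, require d(centre, line) = r = 11.
|7·8 + 24·4 − k| / √625 = 11
|k − (152)| = 11·25, so k = 427 or k = −123.

k = −123 or k = 427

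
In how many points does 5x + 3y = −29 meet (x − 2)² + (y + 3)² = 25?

0

Centre (2, −3), r² = 25. Distance² from centre to line = (30)²/34 = 450/17.
Since d² > r², the line lies outside the circle.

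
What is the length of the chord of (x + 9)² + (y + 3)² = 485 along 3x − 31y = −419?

The distance from (−9, −3) to the line is 485/√970, and r² = 485.
Chord = 2√(r² − d²) = 2·√(485/2) = √970.

√970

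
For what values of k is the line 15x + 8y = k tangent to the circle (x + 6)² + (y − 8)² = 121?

Tangency holds when the distance from the centre (−6, 8) to the line equals the radius 11:
|15·(−6) + 8·8 − k| / √289 = 11
|k − (−26)| = 11·17, so k = 161 or k = −213.

k = −213 or k = 161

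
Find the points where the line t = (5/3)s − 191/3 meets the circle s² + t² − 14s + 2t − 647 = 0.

Express t = (−191 + 5s)/3 and substitute into the circle:
34s² − 2006s + 29512 = 0  ⟹  s² − 59s + 868 = 0
s = 31 or s = 28, giving (31, −12) and (28, −17).

(28, −17) and (31, −12)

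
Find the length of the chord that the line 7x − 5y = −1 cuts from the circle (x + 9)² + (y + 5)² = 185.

3√74

Substitute y = (1 + 7x)/5:
74x² + 814x − 1924 = 0  ⟹  x² + 11x − 26 = 0
x = 2 or x = −13, giving (2, 3) and (−13, −18).
Chord length = distance between (2, 3) and (−13, −18) = √666 = 3√74.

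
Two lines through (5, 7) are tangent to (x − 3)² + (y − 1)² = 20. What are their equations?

x − 2y = −9 and 2x + y = 17

Write the tangent as mx − y + (7 − m·(5)) = 0 and set its distance from the centre to 2√5:
[m·(−2) − (−6)]² = 20(m² + 1)
2m² + 3m − 2 = 0, so m = 1/2 or m = −2.
Through (5, 7) these give x − 2y = −9 and 2x + y = 17.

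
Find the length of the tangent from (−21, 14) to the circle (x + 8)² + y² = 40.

Centre (−8, 0), r² = 40. |PO|² = (−13)² + (14)² = 365.
By the tangent–radius right angle, tangent length = √(|PO|² − r²) = √325 = 5√13.

5√13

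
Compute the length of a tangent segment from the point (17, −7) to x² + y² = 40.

Centre (0, 0), r² = 40. |PO|² = (17)² + (−7)² = 338.
By the tangent–radius right angle, tangent length = √(|PO|² − r²) = √298.

√298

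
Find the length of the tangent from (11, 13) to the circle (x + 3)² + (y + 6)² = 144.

With centre O = (−3, −6), |OP|² = 557 and r² = 144.
The tangent meets the radius at right angles, so tangent² = |PO|² − r² = 557 − 144 = 413.

√413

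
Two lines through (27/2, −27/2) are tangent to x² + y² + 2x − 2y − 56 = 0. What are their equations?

3x + 7y = −54 and 7x + 3y = 54

Let a tangent through (27/2, −27/2) have slope m. Its distance from (−1, 1) must equal √58:
(−29/2m − (29/2))² = 58(m² + 1)
21m² + 58m + 21 = 0, so m = −3/7 or m = −7/3.
With m = −3/7: 3x + 7y = −54. With m = −7/3: 7x + 3y = 54.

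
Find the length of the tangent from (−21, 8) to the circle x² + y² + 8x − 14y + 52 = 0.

√277

Centre (−4, 7), r² = 13. |PO|² = (−17)² + (1)² = 290.
The tangent meets the radius at right angles, so tangent² = |PO|² − r² = 290 − 13 = 277.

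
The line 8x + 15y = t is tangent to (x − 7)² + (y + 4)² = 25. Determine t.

For a tangent, require d(centre, line) = r = 5.
|8·7 + 15·(−4) − t| / √289 = 5
|t − (−4)| = 5·17, so t = 81 or t = −89.

t = −89 or t = 81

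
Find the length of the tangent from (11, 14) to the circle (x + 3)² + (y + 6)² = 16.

2√145

With centre O = (−3, −6), |OP|² = 596 and r² = 16.
By the tangent–radius right angle, tangent length = √(|PO|² − r²) = √580 = 2√145.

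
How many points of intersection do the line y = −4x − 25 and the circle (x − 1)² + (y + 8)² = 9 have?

Centre (1, −8), r² = 9. Distance² from centre to line = (21)²/17 = 441/17.
Since d² > r², the line lies outside the circle.

0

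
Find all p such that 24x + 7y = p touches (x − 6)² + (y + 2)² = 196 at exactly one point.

For a tangent, require d(centre, line) = r = 14.
|24·6 + 7·(−2) − p| / √625 = 14
|p − (130)| = 14·25, so p = 480 or p = −220.

p = −220 or p = 480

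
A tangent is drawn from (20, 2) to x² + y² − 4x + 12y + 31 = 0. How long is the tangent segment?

The centre is (2, −6) and r = 3. The square of the distance from P to the centre is 324 + 64 = 388.
Power of the point: PT² = |PO|² − r² = 379, so PT = √379.

√379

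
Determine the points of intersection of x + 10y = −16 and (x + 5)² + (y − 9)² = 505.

(−26, 1) and (14, −3)

Express y = (−16 − x)/10 and substitute into the circle:
101x² + 1212x − 36764 = 0  ⟹  x² + 12x − 364 = 0
x = 14 or x = −26, giving (14, −3) and (−26, 1).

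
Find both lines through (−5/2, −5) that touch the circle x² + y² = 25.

4x + 3y = −25 and y = −5

Let a tangent through (−5/2, −5) have slope m. Its distance from (0, 0) must equal 5:
[m·(5/2) − (5)]² = 25(m² + 1)
3m² + 4m = 0, so m = −4/3 or m = 0.
With m = −4/3: 4x + 3y = −25. With m = 0: y = −5.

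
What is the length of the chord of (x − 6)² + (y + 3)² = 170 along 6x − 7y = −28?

2√85

Centre (6, −3), r² = 170. Perpendicular distance d from centre to line = |85| / √85 = 85/√85.
Chord = 2√(r² − d²) = 2·√(85) = 2√85.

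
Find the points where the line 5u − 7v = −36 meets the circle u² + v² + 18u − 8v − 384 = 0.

Substitute v = (36 + 5u)/7:
74u² + 962u − 19536 = 0  ⟹  u² + 13u − 264 = 0
u = 11 or u = −24, giving (11, 13) and (−24, −12).

(−24, −12) and (11, 13)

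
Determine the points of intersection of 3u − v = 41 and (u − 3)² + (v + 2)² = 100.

(11, −8) and (13, −2)

Substitute v = 3u − 41:
10u² − 240u + 1430 = 0  ⟹  u² − 24u + 143 = 0
u = 13 or u = 11, giving (13, −2) and (11, −8).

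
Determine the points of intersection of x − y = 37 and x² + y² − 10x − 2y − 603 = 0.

(15, −22) and (28, −9)

Express y = x − 37 and substitute into the circle:
2x² − 86x + 840 = 0  ⟹  x² − 43x + 420 = 0
x = 28 or x = 15, giving (28, −9) and (15, −22).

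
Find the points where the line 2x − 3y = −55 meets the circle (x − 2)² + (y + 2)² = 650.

Substitute y = (55 + 2x)/3:
13x² + 208x − 2093 = 0  ⟹  x² + 16x − 161 = 0
x = 7 or x = −23, giving (7, 23) and (−23, 3).

(−23, 3) and (7, 23)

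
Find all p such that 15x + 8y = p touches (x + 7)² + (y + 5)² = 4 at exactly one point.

p = −179 or p = −111

For a tangent, require d(centre, line) = r = 2.
|15·(−7) + 8·(−5) − p| / √289 = 2
|p − (−145)| = 2·17, so p = −111 or p = −179.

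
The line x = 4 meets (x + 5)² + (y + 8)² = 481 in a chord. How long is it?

The line gives x = 4. Substituting into the circle:
y² + 16y − 336 = 0
y = 12 or y = −28, giving (4, 12) and (4, −28).
|(4, 12) − (4, −28)| = √((0)² + (40)²) = 40.

40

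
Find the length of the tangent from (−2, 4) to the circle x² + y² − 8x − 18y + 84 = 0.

The centre is (4, 9) and r = √13. The square of the distance from P to the centre is 36 + 25 = 61.
The tangent meets the radius at right angles, so tangent² = |PO|² − r² = 61 − 13 = 48.

4√3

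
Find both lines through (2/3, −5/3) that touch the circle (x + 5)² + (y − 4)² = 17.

4x + y = 1 and x + 4y = −6

Write the tangent as mx − y + (−5/3 − m·(2/3)) = 0 and set its distance from the centre to √17:
(−17/3m − (17/3))² = 17(m² + 1)
4m² + 17m + 4 = 0, so m = −4 or m = −1/4.
With m = −4: 4x + y = 1. With m = −1/4: x + 4y = −6.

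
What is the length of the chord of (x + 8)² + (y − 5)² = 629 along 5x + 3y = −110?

The distance from (−8, 5) to the line is 85/√34, and r² = 629.
Chord = 2√(r² − d²) = 2·√(833/2) = 7√34.

7√34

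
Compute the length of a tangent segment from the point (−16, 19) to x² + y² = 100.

√517

With centre O = (0, 0), |OP|² = 617 and r² = 100.
By the tangent–radius right angle, tangent length = √(|PO|² − r²) = √517.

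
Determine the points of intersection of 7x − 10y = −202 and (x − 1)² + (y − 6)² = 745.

(−26, 2) and (14, 30)

Express y = (202 + 7x)/10 and substitute into the circle:
149x² + 1788x − 54236 = 0  ⟹  x² + 12x − 364 = 0
x = 14 or x = −26, giving (14, 30) and (−26, 2).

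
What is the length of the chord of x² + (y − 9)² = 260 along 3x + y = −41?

Substitute y = −3x − 41:
10x² + 300x + 2240 = 0  ⟹  x² + 30x + 224 = 0
x = −14 or x = −16, giving (−14, 1) and (−16, 7).
Chord length = distance between (−14, 1) and (−16, 7) = √40 = 2√10.

2√10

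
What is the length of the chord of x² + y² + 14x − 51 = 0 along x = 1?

12

The line gives x = 1. Substituting into the circle:
y² − 36 = 0
y = 6 or y = −6, giving (1, 6) and (1, −6).
|(1, 6) − (1, −6)| = √((0)² + (12)²) = 12.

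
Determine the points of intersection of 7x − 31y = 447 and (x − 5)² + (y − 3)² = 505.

Substitute y = (−447 + 7x)/31:
1010x² − 17170x − 169680 = 0  ⟹  x² − 17x − 168 = 0
x = 24 or x = −7, giving (24, −9) and (−7, −16).

(−7, −16) and (24, −9)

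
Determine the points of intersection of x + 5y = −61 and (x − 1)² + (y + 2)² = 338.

(−16, −9) and (14, −15)

Substitute y = (−61 − x)/5:
26x² + 52x − 5824 = 0  ⟹  x² + 2x − 224 = 0
x = 14 or x = −16, giving (14, −15) and (−16, −9).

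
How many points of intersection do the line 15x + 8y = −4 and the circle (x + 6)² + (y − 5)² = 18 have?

2

Substituting the line into the circle gives 289x² + 2088x + 3088 = 0.
Δ = 4359744 − 3569728 = 790016.
Two real roots: the line is a secant.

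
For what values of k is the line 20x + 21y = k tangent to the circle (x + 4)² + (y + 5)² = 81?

For a tangent, require d(centre, line) = r = 9.
|20·(−4) + 21·(−5) − k| / √841 = 9
|k − (−185)| = 9·29, so k = 76 or k = −446.

k = −446 or k = 76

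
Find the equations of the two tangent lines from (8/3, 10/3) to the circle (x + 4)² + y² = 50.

7x + y = 22 and x + y = 6

Let a tangent through (8/3, 10/3) have slope m. Its distance from (−4, 0) must equal 5√2:
(−20/3m − (−10/3))² = 50(m² + 1)
m² + 8m + 7 = 0, so m = −7 or m = −1.
Through (8/3, 10/3) these give 7x + y = 22 and x + y = 6.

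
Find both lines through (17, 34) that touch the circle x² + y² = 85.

9x − 2y = 85 and 7x − 6y = −85

Write the tangent as mx − y + (34 − m·(17)) = 0 and set its distance from the centre to √85:
[m·(−17) − (−34)]² = 85(m² + 1)
12m² − 68m + 63 = 0, so m = 9/2 or m = 7/6.
Through (17, 34) these give 9x − 2y = 85 and 7x − 6y = −85.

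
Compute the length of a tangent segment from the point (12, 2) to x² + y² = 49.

3√11

The centre is (0, 0) and r = 7. The square of the distance from P to the centre is 144 + 4 = 148.
Power of the point: PT² = |PO|² − r² = 99, so PT = 3√11.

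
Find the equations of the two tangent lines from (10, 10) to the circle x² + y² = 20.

A line y − (10) = m(x − (10)) is tangent when its distance from (0, 0) is 2√5:
(−10m − (−10))² = 20(m² + 1)
2m² − 5m + 2 = 0, so m = 2 or m = 1/2.
Through (10, 10) these give 2x − y = 10 and x − 2y = −10.

2x − y = 10 and x − 2y = −10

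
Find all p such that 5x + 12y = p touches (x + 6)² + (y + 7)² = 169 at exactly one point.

For a tangent, require d(centre, line) = r = 13.
|5·(−6) + 12·(−7) − p| / √169 = 13
|p − (−114)| = 13·13, so p = 55 or p = −283.

p = −283 or p = 55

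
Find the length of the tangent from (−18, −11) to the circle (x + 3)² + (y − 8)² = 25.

The centre is (−3, 8) and r = 5. The square of the distance from P to the centre is 225 + 361 = 586.
By the tangent–radius right angle, tangent length = √(|PO|² − r²) = √561.

√561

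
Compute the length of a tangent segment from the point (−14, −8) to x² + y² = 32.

With centre O = (0, 0), |OP|² = 260 and r² = 32.
By the tangent–radius right angle, tangent length = √(|PO|² − r²) = √228 = 2√57.

2√57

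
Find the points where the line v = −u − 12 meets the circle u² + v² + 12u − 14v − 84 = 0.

From the line, v = −u − 12. Substituting:
2u² + 50u + 228 = 0  ⟹  u² + 25u + 114 = 0
u = −6 or u = −19, giving (−6, −6) and (−19, 7).

(−19, 7) and (−6, −6)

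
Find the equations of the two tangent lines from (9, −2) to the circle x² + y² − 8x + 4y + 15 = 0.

x − 2y = 13 and x + 2y = 5

A line y − (−2) = m(x − (9)) is tangent when its distance from (4, −2) is √5:
[m·(−5) − (0)]² = 5(m² + 1)
4m² − 1 = 0, so m = 1/2 or m = −1/2.
With m = 1/2: x − 2y = 13. With m = −1/2: x + 2y = 5.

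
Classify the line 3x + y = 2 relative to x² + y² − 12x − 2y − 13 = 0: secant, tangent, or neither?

Centre (6, 1), r² = 50. Distance² from centre to line = (17)²/10 = 289/10.
Since d² < r², the line cuts the circle twice.

secant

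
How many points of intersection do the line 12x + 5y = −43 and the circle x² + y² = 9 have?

0

d² = (12·0 + 5·0 − (−43))²/169 = 1849/169; r² = 9.
Since d² > r², the line lies outside the circle.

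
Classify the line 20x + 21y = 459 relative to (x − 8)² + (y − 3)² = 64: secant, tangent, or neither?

neither

d² = (20·8 + 21·3 − (459))²/841 = 55696/841; r² = 64.
Since d² > r², the line lies outside the circle.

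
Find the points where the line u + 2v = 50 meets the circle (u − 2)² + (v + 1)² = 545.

(6, 22) and (18, 16)

Substitute v = (50 − u)/2:
5u² − 120u + 540 = 0  ⟹  u² − 24u + 108 = 0
u = 18 or u = 6, giving (18, 16) and (6, 22).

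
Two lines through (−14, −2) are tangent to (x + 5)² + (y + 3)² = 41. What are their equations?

Write the tangent as mx − y + (−2 − m·(−14)) = 0 and set its distance from the centre to √41:
(9m − (−1))² = 41(m² + 1)
20m² + 9m − 20 = 0, so m = −5/4 or m = 4/5.
With m = −5/4: 5x + 4y = −78. With m = 4/5: 4x − 5y = −46.

5x + 4y = −78 and 4x − 5y = −46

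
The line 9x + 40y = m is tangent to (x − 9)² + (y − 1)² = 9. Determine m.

The line touches the circle iff its distance from (9, 1) is 3:
|9·9 + 40·1 − m| / √1681 = 3
|m − (121)| = 3·41, so m = 244 or m = −2.

m = −2 or m = 244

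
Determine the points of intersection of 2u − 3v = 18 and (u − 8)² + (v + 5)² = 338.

Express v = (−18 + 2u)/3 and substitute into the circle:
13u² − 156u − 2457 = 0  ⟹  u² − 12u − 189 = 0
u = 21 or u = −9, giving (21, 8) and (−9, −12).

(−9, −12) and (21, 8)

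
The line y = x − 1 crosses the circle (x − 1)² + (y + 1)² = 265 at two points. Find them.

(−11, −12) and (12, 11)

From the line, y = x − 1. Substituting:
2x² − 2x − 264 = 0  ⟹  x² − x − 132 = 0
x = 12 or x = −11, giving (12, 11) and (−11, −12).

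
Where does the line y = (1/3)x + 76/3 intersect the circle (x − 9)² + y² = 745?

(−4, 24) and (5, 27)

Substitute y = (76 + x)/3:
10x² − 10x − 200 = 0  ⟹  x² − x − 20 = 0
x = 5 or x = −4, giving (5, 27) and (−4, 24).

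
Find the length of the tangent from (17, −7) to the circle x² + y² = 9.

√329

The centre is (0, 0) and r = 3. The square of the distance from P to the centre is 289 + 49 = 338.
By the tangent–radius right angle, tangent length = √(|PO|² − r²) = √329.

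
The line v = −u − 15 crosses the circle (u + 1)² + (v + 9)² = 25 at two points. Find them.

(−6, −9) and (−1, −14)

Express v = −u − 15 and substitute into the circle:
2u² + 14u + 12 = 0  ⟹  u² + 7u + 6 = 0
u = −1 or u = −6, giving (−1, −14) and (−6, −9).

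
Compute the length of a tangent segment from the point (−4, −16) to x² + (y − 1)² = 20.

√285

With centre O = (0, 1), |OP|² = 305 and r² = 20.
By the tangent–radius right angle, tangent length = √(|PO|² − r²) = √285.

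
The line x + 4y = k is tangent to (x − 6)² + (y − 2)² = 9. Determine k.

The line touches the circle iff its distance from (6, 2) is 3:
|1·6 + 4·2 − k| / √17 = 3
|k − (14)| = 3√17.

k = 14 ± 3√17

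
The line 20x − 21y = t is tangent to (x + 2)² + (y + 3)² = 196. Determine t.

t = −383 or t = 429

For a tangent, require d(centre, line) = r = 14.
|20·(−2) − 21·(−3) − t| / √841 = 14
|t − (23)| = 14·29, so t = 429 or t = −383.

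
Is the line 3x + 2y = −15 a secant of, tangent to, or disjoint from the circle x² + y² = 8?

disjoint

Centre (0, 0), r² = 8. Distance² from centre to line = (15)²/13 = 225/13.
Since d² > r², the line lies outside the circle.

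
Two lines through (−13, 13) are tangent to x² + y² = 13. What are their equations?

Let a tangent through (−13, 13) have slope m. Its distance from (0, 0) must equal √13:
[m·(13) − (−13)]² = 13(m² + 1)
6m² + 13m + 6 = 0, so m = −2/3 or m = −3/2.
With m = −2/3: 2x + 3y = 13. With m = −3/2: 3x + 2y = −13.

2x + 3y = 13 and 3x + 2y = −13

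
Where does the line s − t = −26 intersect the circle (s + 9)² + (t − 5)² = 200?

(−23, 3) and (−7, 19)

From the line, t = s + 26. Substituting:
2s² + 60s + 322 = 0  ⟹  s² + 30s + 161 = 0
s = −7 or s = −23, giving (−7, 19) and (−23, 3).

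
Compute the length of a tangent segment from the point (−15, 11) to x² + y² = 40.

The centre is (0, 0) and r = 2√10. The square of the distance from P to the centre is 225 + 121 = 346.
Power of the point: PT² = |PO|² − r² = 306, so PT = 3√34.

3√34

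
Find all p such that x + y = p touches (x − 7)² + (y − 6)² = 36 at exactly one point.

For a tangent, require d(centre, line) = r = 6.
|1·7 + 1·6 − p| / √2 = 6
|p − (13)| = 6√2.

p = 13 ± 6√2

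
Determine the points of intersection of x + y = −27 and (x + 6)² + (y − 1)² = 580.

(−30, 3) and (−4, −23)

From the line, y = −x − 27. Substituting:
2x² + 68x + 240 = 0  ⟹  x² + 34x + 120 = 0
x = −4 or x = −30, giving (−4, −23) and (−30, 3).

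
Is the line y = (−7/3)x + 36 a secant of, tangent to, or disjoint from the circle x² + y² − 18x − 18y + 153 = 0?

d² = (7·9 + 3·9 − (108))²/58 = 162/29; r² = 9.
Since d² < r², the line cuts the circle twice.

secant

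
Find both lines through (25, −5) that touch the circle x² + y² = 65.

4x + 7y = 65 and x − 8y = 65

A line y − (−5) = m(x − (25)) is tangent when its distance from (0, 0) is √65:
(−25m − (5))² = 65(m² + 1)
56m² + 25m − 4 = 0, so m = −4/7 or m = 1/8.
Through (25, −5) these give 4x + 7y = 65 and x − 8y = 65.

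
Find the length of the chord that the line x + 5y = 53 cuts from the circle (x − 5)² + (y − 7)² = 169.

From the line, y = (53 − x)/5. Substituting:
26x² − 286x − 3276 = 0  ⟹  x² − 11x − 126 = 0
x = 18 or x = −7, giving (18, 7) and (−7, 12).
|(18, 7) − (−7, 12)| = √((25)² + (−5)²) = 5√26.

5√26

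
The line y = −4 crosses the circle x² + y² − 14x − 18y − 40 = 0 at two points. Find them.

(6, −4) and (8, −4)

From the line, y = −4. Substituting:
x² − 14x + 48 = 0
x = 8 or x = 6, giving (8, −4) and (6, −4).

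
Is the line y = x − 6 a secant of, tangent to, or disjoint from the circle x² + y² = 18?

tangent

Substituting the line into the circle gives 2x² − 12x + 18 = 0.
Discriminant = (−12)² − 4·2·(18) = 0.
A repeated root: the line is tangent.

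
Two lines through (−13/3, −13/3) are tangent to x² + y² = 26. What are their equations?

x + 5y = −26 and 5x + y = −26

Write the tangent as mx − y + (−13/3 − m·(−13/3)) = 0 and set its distance from the centre to √26:
(13/3m − (13/3))² = 26(m² + 1)
5m² + 26m + 5 = 0, so m = −1/5 or m = −5.
With m = −1/5: x + 5y = −26. With m = −5: 5x + y = −26.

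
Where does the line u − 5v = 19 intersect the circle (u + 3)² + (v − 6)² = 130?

Express v = (−19 + u)/5 and substitute into the circle:
26u² + 52u − 624 = 0  ⟹  u² + 2u − 24 = 0
u = 4 or u = −6, giving (4, −3) and (−6, −5).

(−6, −5) and (4, −3)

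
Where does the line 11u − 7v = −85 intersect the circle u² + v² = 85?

(−9, −2) and (−2, 9)

Express v = (85 + 11u)/7 and substitute into the circle:
170u² + 1870u + 3060 = 0  ⟹  u² + 11u + 18 = 0
u = −2 or u = −9, giving (−2, 9) and (−9, −2).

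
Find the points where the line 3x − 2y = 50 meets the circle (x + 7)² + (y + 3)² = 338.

(6, −16) and (10, −10)

Express y = (−50 + 3x)/2 and substitute into the circle:
13x² − 208x + 780 = 0  ⟹  x² − 16x + 60 = 0
x = 10 or x = 6, giving (10, −10) and (6, −16).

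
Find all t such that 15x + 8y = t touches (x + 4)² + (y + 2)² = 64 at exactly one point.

Tangency holds when the distance from the centre (−4, −2) to the line equals the radius 8:
|15·(−4) + 8·(−2) − t| / √289 = 8
|t − (−76)| = 8·17, so t = 60 or t = −212.

t = −212 or t = 60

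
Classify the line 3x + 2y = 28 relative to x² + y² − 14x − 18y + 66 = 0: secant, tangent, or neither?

secant

d² = (3·7 + 2·9 − (28))²/13 = 121/13; r² = 64.
Since d² < r², the line cuts the circle twice.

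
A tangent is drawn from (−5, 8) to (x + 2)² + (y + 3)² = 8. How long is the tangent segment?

Centre (−2, −3), r² = 8. |PO|² = (−3)² + (11)² = 130.
By the tangent–radius right angle, tangent length = √(|PO|² − r²) = √122.

√122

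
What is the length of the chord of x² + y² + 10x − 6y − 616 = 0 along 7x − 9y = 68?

4√130

The distance from (−5, 3) to the line is 130/√130, and r² = 650.
Half the chord is √(r² − d²) = √(520), so the full chord is 4√130.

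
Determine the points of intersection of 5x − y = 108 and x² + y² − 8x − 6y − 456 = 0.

Substitute y = 5x − 108:
26x² − 1118x + 11856 = 0  ⟹  x² − 43x + 456 = 0
x = 24 or x = 19, giving (24, 12) and (19, −13).

(19, −13) and (24, 12)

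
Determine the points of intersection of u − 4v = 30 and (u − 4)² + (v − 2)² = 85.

(2, −7) and (10, −5)

Express v = (−30 + u)/4 and substitute into the circle:
17u² − 204u + 340 = 0  ⟹  u² − 12u + 20 = 0
u = 10 or u = 2, giving (10, −5) and (2, −7).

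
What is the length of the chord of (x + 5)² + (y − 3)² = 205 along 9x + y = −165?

The distance from (−5, 3) to the line is 123/√82, and r² = 205.
Chord = 2√(r² − d²) = 2·√(41/2) = √82.

√82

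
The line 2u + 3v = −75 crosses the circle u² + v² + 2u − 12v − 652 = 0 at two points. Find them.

Express v = (−75 − 2u)/3 and substitute into the circle:
13u² + 390u + 2457 = 0  ⟹  u² + 30u + 189 = 0
u = −9 or u = −21, giving (−9, −19) and (−21, −11).

(−21, −11) and (−9, −19)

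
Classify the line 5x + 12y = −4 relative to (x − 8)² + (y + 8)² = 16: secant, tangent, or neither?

tangent

Substituting the line into the circle gives 169x² − 3224x + 15376 = 0.
Δ = 10394176 − 10394176 = 0.
A repeated root: the line is tangent.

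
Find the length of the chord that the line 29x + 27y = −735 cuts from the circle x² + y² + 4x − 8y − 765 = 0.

√1570

Express y = (−735 − 29x)/27 and substitute into the circle:
1570x² + 51810x + 141300 = 0  ⟹  x² + 33x + 90 = 0
x = −3 or x = −30, giving (−3, −24) and (−30, 5).
Chord length = distance between (−3, −24) and (−30, 5) = √1570 = √1570.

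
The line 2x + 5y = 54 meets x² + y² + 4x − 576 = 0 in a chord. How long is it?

8√29

From the line, y = (54 − 2x)/5. Substituting:
29x² − 116x − 11484 = 0  ⟹  x² − 4x − 396 = 0
x = 22 or x = −18, giving (22, 2) and (−18, 18).
|(22, 2) − (−18, 18)| = √((40)² + (−16)²) = 8√29.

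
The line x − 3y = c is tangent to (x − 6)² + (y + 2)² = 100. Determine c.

The line touches the circle iff its distance from (6, −2) is 10:
|1·6 − 3·(−2) − c| / √10 = 10
|c − (12)| = 10√10.

c = 12 ± 10√10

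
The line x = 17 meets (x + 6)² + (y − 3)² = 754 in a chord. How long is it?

Centre (−6, 3), r² = 754. Perpendicular distance d from centre to line = |−23| / √1 = 23.
Half the chord is √(r² − d²) = √(225), so the full chord is 30.

30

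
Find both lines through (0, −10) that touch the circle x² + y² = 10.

Let a tangent through (0, −10) have slope m. Its distance from (0, 0) must equal √10:
(0m − (10))² = 10(m² + 1)
m² − 9 = 0, so m = 3 or m = −3.
Through (0, −10) these give 3x − y = 10 and 3x + y = −10.

3x − y = 10 and 3x + y = −10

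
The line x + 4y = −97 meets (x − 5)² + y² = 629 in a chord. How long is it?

2√17

Express y = (−97 − x)/4 and substitute into the circle:
17x² + 34x − 255 = 0  ⟹  x² + 2x − 15 = 0
x = 3 or x = −5, giving (3, −25) and (−5, −23).
Chord length = distance between (3, −25) and (−5, −23) = √68 = 2√17.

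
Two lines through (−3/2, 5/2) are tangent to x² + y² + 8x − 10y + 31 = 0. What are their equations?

x − 3y = −9 and 3x − y = −7

Write the tangent as mx − y + (5/2 − m·(−3/2)) = 0 and set its distance from the centre to √10:
[m·(−5/2) − (5/2)]² = 10(m² + 1)
3m² − 10m + 3 = 0, so m = 1/3 or m = 3.
With m = 1/3: x − 3y = −9. With m = 3: 3x − y = −7.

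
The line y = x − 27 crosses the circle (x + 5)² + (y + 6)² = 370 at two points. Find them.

(4, −23) and (12, −15)

Substitute y = x − 27:
2x² − 32x + 96 = 0  ⟹  x² − 16x + 48 = 0
x = 12 or x = 4, giving (12, −15) and (4, −23).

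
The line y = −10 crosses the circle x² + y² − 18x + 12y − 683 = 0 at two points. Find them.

(−19, −10) and (37, −10)

Express y = −10 and substitute into the circle:
x² − 18x − 703 = 0
x = 37 or x = −19, giving (37, −10) and (−19, −10).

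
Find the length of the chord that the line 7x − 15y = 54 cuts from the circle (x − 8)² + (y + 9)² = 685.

Express y = (−54 + 7x)/15 and substitute into the circle:
274x² − 2466x − 133164 = 0  ⟹  x² − 9x − 486 = 0
x = 27 or x = −18, giving (27, 9) and (−18, −12).
|(27, 9) − (−18, −12)| = √((45)² + (21)²) = 3√274.

3√274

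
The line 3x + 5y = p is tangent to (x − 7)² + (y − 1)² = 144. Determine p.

p = 26 ± 12√34

The line touches the circle iff its distance from (7, 1) is 12:
|3·7 + 5·1 − p| / √34 = 12
|p − (26)| = 12√34.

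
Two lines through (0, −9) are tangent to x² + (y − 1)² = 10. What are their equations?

Let a tangent through (0, −9) have slope m. Its distance from (0, 1) must equal √10:
(0m − (10))² = 10(m² + 1)
m² − 9 = 0, so m = 3 or m = −3.
With m = 3: 3x − y = 9. With m = −3: 3x + y = −9.

3x − y = 9 and 3x + y = −9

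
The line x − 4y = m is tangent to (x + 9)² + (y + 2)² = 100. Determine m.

m = −1 ± 10√17

The line touches the circle iff its distance from (−9, −2) is 10:
|1·(−9) − 4·(−2) − m| / √17 = 10
|m − (−1)| = 10√17.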